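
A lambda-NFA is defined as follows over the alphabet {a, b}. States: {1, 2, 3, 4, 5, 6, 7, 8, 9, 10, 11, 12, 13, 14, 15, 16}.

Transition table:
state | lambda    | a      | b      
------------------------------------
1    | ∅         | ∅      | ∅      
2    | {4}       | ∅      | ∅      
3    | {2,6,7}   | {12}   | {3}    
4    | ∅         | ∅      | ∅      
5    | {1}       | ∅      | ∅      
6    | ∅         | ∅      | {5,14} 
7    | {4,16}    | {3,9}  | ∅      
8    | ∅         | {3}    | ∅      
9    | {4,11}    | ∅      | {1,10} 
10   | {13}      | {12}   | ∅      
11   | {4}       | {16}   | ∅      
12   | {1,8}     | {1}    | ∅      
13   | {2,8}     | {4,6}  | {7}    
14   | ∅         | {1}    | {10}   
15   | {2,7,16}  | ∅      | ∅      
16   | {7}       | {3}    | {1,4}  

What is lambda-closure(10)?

Start with {10}.
From 10 via lambda: add 13.
From 13 via lambda: add 2, 8.
From 2 via lambda: add 4.
No new states can be added; the closed set is {2, 4, 8, 10, 13}.

{2, 4, 8, 10, 13}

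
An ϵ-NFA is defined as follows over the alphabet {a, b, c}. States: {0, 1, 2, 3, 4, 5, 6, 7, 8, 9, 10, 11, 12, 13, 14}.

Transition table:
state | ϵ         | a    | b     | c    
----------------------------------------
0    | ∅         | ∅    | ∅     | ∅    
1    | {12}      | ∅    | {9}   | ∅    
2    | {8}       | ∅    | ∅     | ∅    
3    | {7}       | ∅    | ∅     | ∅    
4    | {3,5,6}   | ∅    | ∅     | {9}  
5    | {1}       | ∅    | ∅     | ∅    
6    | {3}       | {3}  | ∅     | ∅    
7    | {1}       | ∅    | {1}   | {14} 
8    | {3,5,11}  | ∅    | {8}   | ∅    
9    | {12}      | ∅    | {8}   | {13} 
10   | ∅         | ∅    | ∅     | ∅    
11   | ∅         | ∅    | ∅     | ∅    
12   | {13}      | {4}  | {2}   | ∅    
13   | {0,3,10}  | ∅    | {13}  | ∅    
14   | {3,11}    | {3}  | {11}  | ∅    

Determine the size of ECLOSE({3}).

7

Start with {3}.
From 3 via ϵ: add 7.
From 7 via ϵ: add 1.
From 1 via ϵ: add 12.
From 12 via ϵ: add 13.
From 13 via ϵ: add 0, 10.
ϵ-closure = {0, 1, 3, 7, 10, 12, 13}, which has 7 states.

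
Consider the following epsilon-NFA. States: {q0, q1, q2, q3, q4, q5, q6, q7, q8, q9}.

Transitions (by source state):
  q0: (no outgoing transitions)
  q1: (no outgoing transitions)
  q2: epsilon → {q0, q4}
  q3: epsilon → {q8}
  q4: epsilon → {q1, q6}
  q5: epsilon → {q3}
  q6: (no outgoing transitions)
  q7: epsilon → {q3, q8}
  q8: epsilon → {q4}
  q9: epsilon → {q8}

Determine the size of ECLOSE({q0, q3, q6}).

Start with {q0, q3, q6}.
From q3 via epsilon: add q8.
From q8 via epsilon: add q4.
From q4 via epsilon: add q1.
epsilon-closure = {q0, q1, q3, q4, q6, q8}, which has 6 states.

6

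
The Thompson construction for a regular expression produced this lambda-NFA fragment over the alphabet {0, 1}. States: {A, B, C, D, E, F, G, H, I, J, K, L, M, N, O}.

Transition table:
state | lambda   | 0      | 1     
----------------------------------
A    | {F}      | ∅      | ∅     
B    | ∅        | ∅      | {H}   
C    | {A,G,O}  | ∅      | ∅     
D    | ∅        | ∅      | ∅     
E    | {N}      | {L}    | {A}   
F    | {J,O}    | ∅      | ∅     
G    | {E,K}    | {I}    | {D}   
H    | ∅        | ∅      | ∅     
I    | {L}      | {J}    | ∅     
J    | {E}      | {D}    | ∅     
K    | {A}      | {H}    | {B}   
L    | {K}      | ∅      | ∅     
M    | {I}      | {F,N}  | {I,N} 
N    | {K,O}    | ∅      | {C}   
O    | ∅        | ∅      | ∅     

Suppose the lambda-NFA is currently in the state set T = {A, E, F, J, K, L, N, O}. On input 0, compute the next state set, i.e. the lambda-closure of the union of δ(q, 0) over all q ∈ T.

{A, D, E, F, H, J, K, L, N, O}

E on 0 → {L}.
J on 0 → {D}.
K on 0 → {H}.
No 0-transition from A, F, L, N, O.
Union after reading 0: {D, H, L}.
Now take the lambda-closure:
From L via lambda: add K.
From K via lambda: add A.
From A via lambda: add F.
From F via lambda: add J, O.
From J via lambda: add E.
From E via lambda: add N.
No new states can be added; the closed set is {A, D, E, F, H, J, K, L, N, O}.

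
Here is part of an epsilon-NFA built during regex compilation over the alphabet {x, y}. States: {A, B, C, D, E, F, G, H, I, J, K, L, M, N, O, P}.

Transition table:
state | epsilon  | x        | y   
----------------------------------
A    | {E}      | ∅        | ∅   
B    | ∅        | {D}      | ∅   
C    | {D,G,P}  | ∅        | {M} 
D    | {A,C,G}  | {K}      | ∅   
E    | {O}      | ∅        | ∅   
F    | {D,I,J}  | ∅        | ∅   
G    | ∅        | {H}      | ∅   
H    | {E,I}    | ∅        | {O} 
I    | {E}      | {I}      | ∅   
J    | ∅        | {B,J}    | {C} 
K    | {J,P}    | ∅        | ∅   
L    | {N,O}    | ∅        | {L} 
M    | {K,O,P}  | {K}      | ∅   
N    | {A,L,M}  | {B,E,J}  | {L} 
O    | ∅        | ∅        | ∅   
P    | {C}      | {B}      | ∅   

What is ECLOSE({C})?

Start with {C}.
From C via epsilon: add D, G, P.
From D via epsilon: add A.
From A via epsilon: add E.
From E via epsilon: add O.
No new states can be added; the closed set is {A, C, D, E, G, O, P}.

{A, C, D, E, G, O, P}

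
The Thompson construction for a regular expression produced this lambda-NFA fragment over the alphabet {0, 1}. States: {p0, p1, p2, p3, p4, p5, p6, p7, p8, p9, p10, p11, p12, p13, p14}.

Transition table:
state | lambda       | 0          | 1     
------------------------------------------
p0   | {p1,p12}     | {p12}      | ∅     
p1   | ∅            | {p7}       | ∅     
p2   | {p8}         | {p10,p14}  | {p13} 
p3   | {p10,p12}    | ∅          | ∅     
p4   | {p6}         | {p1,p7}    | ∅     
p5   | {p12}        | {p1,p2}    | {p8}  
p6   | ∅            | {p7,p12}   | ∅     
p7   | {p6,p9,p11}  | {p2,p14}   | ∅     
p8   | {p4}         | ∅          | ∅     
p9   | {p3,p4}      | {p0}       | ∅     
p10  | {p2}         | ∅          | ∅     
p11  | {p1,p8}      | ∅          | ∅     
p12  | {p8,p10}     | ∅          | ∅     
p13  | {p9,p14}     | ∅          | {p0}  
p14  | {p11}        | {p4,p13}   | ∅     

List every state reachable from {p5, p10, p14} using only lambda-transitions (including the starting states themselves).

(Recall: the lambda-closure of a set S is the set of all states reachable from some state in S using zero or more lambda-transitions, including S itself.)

Start with {p5, p10, p14}.
From p5 via lambda: add p12.
From p10 via lambda: add p2.
From p14 via lambda: add p11.
From p2 via lambda: add p8.
From p11 via lambda: add p1.
From p8 via lambda: add p4.
From p4 via lambda: add p6.
No new states can be added; the closed set is {p1, p2, p4, p5, p6, p8, p10, p11, p12, p14}.

{p1, p2, p4, p5, p6, p8, p10, p11, p12, p14}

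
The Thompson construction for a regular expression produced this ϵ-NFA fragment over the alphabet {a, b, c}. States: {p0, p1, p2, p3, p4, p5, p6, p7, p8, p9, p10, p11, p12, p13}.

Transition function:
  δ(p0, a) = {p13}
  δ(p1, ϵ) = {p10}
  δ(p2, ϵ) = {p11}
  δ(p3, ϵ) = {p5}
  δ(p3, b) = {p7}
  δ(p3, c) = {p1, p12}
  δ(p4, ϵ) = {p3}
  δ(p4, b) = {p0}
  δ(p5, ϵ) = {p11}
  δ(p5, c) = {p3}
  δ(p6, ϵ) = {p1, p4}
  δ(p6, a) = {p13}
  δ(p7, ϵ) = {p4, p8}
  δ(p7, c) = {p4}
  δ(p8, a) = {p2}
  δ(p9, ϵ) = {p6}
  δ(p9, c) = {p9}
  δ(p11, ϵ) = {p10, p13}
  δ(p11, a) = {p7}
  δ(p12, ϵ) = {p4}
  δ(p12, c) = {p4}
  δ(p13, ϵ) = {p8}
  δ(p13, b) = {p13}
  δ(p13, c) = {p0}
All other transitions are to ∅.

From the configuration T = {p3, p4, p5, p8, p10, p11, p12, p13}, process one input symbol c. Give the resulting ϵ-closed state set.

p3 on c → {p1, p12}.
p5 on c → {p3}.
p12 on c → {p4}.
p13 on c → {p0}.
No c-transition from p4, p8, p10, p11.
Union after reading c: {p0, p1, p3, p4, p12}.
Now take the ϵ-closure:
From p1 via ϵ: add p10.
From p3 via ϵ: add p5.
From p5 via ϵ: add p11.
From p11 via ϵ: add p13.
From p13 via ϵ: add p8.
No new states can be added; the closed set is {p0, p1, p3, p4, p5, p8, p10, p11, p12, p13}.

{p0, p1, p3, p4, p5, p8, p10, p11, p12, p13}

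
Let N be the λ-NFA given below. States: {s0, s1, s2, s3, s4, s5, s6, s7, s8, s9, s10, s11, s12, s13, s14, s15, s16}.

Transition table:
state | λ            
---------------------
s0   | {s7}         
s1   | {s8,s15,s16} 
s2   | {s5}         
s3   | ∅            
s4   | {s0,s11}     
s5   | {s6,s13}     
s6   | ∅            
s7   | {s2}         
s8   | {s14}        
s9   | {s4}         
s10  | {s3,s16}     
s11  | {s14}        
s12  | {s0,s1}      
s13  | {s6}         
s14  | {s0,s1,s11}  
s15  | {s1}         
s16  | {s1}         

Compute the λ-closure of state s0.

Start with {s0}.
From s0 via λ: add s7.
From s7 via λ: add s2.
From s2 via λ: add s5.
From s5 via λ: add s6, s13.
No new states can be added; the closed set is {s0, s2, s5, s6, s7, s13}.

{s0, s2, s5, s6, s7, s13}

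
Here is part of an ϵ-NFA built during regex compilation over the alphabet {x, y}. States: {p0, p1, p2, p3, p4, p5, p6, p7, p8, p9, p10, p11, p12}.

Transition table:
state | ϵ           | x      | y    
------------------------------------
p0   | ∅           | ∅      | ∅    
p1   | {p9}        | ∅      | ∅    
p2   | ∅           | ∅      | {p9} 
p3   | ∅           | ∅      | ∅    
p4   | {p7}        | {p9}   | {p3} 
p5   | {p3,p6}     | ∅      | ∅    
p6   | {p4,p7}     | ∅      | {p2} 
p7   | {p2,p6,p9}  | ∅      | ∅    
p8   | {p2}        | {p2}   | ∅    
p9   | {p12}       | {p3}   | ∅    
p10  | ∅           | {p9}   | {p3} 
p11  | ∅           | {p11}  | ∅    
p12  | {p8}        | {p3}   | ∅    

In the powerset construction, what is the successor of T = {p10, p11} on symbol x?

p10 on x → {p9}.
p11 on x → {p11}.
Union after reading x: {p9, p11}.
Now take the ϵ-closure:
From p9 via ϵ: add p12.
From p12 via ϵ: add p8.
From p8 via ϵ: add p2.
No new states can be added; the closed set is {p2, p8, p9, p11, p12}.

{p2, p8, p9, p11, p12}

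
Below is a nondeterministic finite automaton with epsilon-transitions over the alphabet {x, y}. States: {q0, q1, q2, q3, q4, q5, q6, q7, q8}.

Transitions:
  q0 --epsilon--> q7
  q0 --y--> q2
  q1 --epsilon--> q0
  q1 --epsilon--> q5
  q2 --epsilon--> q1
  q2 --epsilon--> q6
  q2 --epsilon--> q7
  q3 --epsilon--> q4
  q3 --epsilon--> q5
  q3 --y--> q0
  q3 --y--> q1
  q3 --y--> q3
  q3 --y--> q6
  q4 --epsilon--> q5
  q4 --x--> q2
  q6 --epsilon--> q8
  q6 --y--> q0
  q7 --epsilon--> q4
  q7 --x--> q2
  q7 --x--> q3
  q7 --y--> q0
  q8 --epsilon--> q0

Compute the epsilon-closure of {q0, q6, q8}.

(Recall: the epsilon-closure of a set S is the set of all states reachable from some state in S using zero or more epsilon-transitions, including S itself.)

{q0, q4, q5, q6, q7, q8}

Start with {q0, q6, q8}.
From q0 via epsilon: add q7.
From q7 via epsilon: add q4.
From q4 via epsilon: add q5.
No new states can be added; the closed set is {q0, q4, q5, q6, q7, q8}.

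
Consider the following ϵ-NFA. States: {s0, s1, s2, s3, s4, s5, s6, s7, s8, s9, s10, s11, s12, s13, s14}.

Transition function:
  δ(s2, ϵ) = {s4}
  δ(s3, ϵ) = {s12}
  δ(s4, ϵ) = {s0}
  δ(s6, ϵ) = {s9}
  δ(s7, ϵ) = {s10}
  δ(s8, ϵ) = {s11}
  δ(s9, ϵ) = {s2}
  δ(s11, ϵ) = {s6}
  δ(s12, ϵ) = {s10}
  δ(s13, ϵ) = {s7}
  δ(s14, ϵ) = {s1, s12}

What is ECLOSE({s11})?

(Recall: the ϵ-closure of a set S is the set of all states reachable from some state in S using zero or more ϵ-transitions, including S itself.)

Start with {s11}.
From s11 via ϵ: add s6.
From s6 via ϵ: add s9.
From s9 via ϵ: add s2.
From s2 via ϵ: add s4.
From s4 via ϵ: add s0.
No new states can be added; the closed set is {s0, s2, s4, s6, s9, s11}.

{s0, s2, s4, s6, s9, s11}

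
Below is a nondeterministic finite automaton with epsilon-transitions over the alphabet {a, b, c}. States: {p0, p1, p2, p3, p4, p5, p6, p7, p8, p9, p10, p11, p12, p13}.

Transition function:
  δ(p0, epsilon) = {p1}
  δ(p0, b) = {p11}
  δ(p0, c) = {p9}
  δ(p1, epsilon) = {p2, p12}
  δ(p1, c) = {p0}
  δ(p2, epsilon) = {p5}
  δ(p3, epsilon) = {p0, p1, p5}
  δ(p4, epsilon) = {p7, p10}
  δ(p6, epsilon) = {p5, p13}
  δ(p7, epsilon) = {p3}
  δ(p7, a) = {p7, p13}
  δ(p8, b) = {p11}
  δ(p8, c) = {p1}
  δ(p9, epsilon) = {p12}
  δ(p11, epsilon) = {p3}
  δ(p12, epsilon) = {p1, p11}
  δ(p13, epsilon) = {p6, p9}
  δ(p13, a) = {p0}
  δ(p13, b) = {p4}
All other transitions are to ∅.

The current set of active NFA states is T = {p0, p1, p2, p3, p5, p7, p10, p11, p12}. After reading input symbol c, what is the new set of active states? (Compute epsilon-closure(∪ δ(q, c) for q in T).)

{p0, p1, p2, p3, p5, p9, p11, p12}

p0 on c → {p9}.
p1 on c → {p0}.
No c-transition from p2, p3, p5, p7, p10, p11, p12.
Union after reading c: {p0, p9}.
Now take the epsilon-closure:
From p0 via epsilon: add p1.
From p9 via epsilon: add p12.
From p1 via epsilon: add p2.
From p12 via epsilon: add p11.
From p2 via epsilon: add p5.
From p11 via epsilon: add p3.
No new states can be added; the closed set is {p0, p1, p2, p3, p5, p9, p11, p12}.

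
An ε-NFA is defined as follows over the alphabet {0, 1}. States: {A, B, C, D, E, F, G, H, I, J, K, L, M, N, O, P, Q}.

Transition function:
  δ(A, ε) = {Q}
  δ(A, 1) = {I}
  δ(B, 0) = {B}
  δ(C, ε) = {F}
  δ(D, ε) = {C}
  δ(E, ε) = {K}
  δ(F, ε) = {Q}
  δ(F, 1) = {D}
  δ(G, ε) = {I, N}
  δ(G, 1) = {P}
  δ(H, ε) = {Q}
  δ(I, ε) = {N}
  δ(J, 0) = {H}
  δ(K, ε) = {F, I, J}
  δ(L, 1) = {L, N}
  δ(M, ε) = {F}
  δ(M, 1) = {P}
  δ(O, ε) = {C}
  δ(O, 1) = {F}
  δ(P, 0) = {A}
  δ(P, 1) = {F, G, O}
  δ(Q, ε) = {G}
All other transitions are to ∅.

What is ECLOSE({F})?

{F, G, I, N, Q}

Start with {F}.
From F via ε: add Q.
From Q via ε: add G.
From G via ε: add I, N.
No new states can be added; the closed set is {F, G, I, N, Q}.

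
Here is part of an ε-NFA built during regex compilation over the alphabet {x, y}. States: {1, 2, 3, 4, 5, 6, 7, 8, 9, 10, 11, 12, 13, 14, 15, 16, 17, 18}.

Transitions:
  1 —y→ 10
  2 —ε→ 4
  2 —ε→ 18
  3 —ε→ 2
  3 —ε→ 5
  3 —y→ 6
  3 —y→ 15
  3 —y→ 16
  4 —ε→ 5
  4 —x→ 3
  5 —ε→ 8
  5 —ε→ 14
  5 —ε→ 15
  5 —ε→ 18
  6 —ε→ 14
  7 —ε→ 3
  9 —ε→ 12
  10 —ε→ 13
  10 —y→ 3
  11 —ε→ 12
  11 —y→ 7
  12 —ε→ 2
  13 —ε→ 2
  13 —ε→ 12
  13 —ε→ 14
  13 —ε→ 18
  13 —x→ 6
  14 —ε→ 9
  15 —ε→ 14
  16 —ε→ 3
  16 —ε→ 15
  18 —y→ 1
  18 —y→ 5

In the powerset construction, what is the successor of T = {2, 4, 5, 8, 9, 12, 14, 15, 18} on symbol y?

18 on y → {1, 5}.
No y-transition from 2, 4, 5, 8, 9, 12, 14, 15.
Union after reading y: {1, 5}.
Now take the ε-closure:
From 5 via ε: add 8, 14, 15, 18.
From 14 via ε: add 9.
From 9 via ε: add 12.
From 12 via ε: add 2.
From 2 via ε: add 4.
No new states can be added; the closed set is {1, 2, 4, 5, 8, 9, 12, 14, 15, 18}.

{1, 2, 4, 5, 8, 9, 12, 14, 15, 18}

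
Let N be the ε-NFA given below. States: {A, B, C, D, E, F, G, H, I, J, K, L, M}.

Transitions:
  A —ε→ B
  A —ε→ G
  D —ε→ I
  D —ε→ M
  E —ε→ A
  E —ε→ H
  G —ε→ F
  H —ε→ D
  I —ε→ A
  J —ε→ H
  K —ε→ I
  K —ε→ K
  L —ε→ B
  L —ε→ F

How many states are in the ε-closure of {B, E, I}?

9

Start with {B, E, I}.
From E via ε: add A, H.
From A via ε: add G.
From H via ε: add D.
From D via ε: add M.
From G via ε: add F.
ε-closure = {A, B, D, E, F, G, H, I, M}, which has 9 states.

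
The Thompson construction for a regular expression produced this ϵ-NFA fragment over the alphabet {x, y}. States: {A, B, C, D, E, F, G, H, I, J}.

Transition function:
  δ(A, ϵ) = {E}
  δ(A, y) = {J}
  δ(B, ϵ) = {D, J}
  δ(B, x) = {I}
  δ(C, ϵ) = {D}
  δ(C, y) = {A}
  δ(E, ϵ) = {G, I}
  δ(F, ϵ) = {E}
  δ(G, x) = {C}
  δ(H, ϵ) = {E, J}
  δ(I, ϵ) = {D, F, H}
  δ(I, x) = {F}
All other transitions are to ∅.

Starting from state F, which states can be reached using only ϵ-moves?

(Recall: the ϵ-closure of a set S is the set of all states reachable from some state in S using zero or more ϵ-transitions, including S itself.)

{D, E, F, G, H, I, J}

Start with {F}.
From F via ϵ: add E.
From E via ϵ: add G, I.
From I via ϵ: add D, H.
From H via ϵ: add J.
No new states can be added; the closed set is {D, E, F, G, H, I, J}.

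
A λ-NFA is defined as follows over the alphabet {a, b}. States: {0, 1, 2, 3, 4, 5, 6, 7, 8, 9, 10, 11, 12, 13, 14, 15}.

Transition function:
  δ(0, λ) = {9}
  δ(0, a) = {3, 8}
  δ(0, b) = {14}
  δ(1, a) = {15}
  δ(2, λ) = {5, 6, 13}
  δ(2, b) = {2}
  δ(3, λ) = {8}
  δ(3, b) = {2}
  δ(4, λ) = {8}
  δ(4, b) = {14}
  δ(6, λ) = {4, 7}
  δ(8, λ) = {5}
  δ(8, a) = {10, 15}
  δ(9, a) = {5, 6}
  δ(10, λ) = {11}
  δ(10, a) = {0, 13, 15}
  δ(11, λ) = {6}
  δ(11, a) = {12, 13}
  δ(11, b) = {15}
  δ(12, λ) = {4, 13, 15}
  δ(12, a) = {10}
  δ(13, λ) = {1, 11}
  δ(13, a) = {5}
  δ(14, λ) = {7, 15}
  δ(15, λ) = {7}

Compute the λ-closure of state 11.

Start with {11}.
From 11 via λ: add 6.
From 6 via λ: add 4, 7.
From 4 via λ: add 8.
From 8 via λ: add 5.
No new states can be added; the closed set is {4, 5, 6, 7, 8, 11}.

{4, 5, 6, 7, 8, 11}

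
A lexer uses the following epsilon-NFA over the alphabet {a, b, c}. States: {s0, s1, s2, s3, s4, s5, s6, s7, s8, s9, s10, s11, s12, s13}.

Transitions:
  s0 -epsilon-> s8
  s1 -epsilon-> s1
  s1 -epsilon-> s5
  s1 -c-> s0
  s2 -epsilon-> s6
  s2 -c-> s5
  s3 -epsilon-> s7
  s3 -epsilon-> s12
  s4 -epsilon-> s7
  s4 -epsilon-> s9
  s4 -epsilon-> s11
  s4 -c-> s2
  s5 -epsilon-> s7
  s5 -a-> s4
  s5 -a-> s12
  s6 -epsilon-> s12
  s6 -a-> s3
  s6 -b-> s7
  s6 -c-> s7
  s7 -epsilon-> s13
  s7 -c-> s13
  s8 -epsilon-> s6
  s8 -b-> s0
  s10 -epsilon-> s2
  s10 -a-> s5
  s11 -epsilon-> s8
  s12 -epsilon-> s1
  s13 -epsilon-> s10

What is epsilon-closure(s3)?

Start with {s3}.
From s3 via epsilon: add s7, s12.
From s7 via epsilon: add s13.
From s12 via epsilon: add s1.
From s1 via epsilon: add s5.
From s13 via epsilon: add s10.
From s10 via epsilon: add s2.
From s2 via epsilon: add s6.
No new states can be added; the closed set is {s1, s2, s3, s5, s6, s7, s10, s12, s13}.

{s1, s2, s3, s5, s6, s7, s10, s12, s13}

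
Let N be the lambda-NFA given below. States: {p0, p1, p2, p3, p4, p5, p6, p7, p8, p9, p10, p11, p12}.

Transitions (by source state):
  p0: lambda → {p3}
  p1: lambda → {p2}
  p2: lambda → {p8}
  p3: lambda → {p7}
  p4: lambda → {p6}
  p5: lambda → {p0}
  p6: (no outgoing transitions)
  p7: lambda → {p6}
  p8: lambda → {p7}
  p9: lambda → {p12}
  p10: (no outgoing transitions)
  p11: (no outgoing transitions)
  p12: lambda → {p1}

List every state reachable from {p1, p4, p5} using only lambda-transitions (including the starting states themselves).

Start with {p1, p4, p5}.
From p1 via lambda: add p2.
From p4 via lambda: add p6.
From p5 via lambda: add p0.
From p0 via lambda: add p3.
From p2 via lambda: add p8.
From p3 via lambda: add p7.
No new states can be added; the closed set is {p0, p1, p2, p3, p4, p5, p6, p7, p8}.

{p0, p1, p2, p3, p4, p5, p6, p7, p8}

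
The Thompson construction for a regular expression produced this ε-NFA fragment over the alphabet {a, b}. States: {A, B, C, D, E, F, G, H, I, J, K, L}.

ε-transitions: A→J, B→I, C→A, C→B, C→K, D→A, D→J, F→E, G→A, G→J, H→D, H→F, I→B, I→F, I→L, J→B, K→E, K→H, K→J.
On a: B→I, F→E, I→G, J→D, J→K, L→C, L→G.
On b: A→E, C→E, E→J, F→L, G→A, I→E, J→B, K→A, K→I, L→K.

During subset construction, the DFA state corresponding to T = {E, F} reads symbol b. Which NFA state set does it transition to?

E on b → {J}.
F on b → {L}.
Union after reading b: {J, L}.
Now take the ε-closure:
From J via ε: add B.
From B via ε: add I.
From I via ε: add F.
From F via ε: add E.
No new states can be added; the closed set is {B, E, F, I, J, L}.

{B, E, F, I, J, L}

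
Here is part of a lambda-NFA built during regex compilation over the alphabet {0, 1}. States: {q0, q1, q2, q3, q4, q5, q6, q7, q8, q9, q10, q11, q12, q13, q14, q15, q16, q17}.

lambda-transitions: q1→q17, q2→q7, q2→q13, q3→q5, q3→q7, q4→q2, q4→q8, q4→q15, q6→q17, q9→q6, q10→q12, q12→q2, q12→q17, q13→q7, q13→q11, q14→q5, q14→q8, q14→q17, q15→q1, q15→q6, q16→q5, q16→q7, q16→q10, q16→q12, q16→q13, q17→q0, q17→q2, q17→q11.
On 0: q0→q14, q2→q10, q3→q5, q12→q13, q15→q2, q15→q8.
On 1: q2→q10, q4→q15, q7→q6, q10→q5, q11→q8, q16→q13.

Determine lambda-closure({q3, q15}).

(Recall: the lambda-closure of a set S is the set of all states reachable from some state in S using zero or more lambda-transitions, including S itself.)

{q0, q1, q2, q3, q5, q6, q7, q11, q13, q15, q17}

Start with {q3, q15}.
From q3 via lambda: add q5, q7.
From q15 via lambda: add q1, q6.
From q1 via lambda: add q17.
From q17 via lambda: add q0, q2, q11.
From q2 via lambda: add q13.
No new states can be added; the closed set is {q0, q1, q2, q3, q5, q6, q7, q11, q13, q15, q17}.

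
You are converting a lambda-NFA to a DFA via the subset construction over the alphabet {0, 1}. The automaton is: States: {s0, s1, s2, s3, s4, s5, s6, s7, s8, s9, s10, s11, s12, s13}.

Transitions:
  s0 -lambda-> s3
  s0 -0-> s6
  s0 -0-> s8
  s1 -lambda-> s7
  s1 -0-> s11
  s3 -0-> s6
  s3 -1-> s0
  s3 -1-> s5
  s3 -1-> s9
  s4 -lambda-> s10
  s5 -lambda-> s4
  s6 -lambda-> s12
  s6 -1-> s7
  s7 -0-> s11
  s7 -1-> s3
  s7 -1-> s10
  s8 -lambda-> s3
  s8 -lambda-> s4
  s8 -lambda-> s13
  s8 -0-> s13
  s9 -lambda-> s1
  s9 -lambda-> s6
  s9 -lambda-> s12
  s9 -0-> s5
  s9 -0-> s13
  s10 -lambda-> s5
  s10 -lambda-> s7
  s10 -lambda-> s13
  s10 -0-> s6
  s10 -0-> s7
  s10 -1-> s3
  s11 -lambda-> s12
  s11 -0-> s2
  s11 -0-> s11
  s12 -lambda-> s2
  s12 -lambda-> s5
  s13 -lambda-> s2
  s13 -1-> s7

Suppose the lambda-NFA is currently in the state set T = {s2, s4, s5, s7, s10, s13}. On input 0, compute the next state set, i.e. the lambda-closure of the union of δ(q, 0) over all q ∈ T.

s7 on 0 → {s11}.
s10 on 0 → {s6, s7}.
No 0-transition from s2, s4, s5, s13.
Union after reading 0: {s6, s7, s11}.
Now take the lambda-closure:
From s6 via lambda: add s12.
From s12 via lambda: add s2, s5.
From s5 via lambda: add s4.
From s4 via lambda: add s10.
From s10 via lambda: add s13.
No new states can be added; the closed set is {s2, s4, s5, s6, s7, s10, s11, s12, s13}.

{s2, s4, s5, s6, s7, s10, s11, s12, s13}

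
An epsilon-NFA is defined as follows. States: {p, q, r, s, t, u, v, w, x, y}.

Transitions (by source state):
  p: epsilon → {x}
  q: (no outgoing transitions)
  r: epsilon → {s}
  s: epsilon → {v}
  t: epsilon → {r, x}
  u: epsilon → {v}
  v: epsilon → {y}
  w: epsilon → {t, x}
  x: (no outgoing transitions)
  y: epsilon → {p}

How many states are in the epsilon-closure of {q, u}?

6

Start with {q, u}.
From u via epsilon: add v.
From v via epsilon: add y.
From y via epsilon: add p.
From p via epsilon: add x.
epsilon-closure = {p, q, u, v, x, y}, which has 6 states.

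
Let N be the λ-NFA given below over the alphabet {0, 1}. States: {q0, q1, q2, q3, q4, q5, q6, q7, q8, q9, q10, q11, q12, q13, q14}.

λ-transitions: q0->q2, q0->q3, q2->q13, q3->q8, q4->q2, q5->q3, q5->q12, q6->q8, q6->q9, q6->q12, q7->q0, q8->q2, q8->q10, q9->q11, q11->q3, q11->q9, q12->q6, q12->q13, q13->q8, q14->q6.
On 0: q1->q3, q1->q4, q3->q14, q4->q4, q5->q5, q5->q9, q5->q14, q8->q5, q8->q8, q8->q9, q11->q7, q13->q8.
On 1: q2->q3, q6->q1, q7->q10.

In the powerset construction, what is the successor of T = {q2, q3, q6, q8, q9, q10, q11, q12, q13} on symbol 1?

q2 on 1 → {q3}.
q6 on 1 → {q1}.
No 1-transition from q3, q8, q9, q10, q11, q12, q13.
Union after reading 1: {q1, q3}.
Now take the λ-closure:
From q3 via λ: add q8.
From q8 via λ: add q2, q10.
From q2 via λ: add q13.
No new states can be added; the closed set is {q1, q2, q3, q8, q10, q13}.

{q1, q2, q3, q8, q10, q13}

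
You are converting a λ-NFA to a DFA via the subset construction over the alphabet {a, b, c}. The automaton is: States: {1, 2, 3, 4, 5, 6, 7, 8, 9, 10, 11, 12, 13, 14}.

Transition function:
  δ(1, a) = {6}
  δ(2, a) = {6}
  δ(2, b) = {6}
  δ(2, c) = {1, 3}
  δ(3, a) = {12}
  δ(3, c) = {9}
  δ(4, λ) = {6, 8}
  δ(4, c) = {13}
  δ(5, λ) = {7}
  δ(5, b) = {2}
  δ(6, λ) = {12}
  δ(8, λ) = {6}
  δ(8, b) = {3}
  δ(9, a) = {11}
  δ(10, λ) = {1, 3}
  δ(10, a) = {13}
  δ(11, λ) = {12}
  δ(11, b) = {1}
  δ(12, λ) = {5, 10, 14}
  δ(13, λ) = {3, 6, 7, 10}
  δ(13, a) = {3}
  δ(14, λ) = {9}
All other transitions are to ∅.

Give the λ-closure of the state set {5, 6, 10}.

{1, 3, 5, 6, 7, 9, 10, 12, 14}

Start with {5, 6, 10}.
From 5 via λ: add 7.
From 6 via λ: add 12.
From 10 via λ: add 1, 3.
From 12 via λ: add 14.
From 14 via λ: add 9.
No new states can be added; the closed set is {1, 3, 5, 6, 7, 9, 10, 12, 14}.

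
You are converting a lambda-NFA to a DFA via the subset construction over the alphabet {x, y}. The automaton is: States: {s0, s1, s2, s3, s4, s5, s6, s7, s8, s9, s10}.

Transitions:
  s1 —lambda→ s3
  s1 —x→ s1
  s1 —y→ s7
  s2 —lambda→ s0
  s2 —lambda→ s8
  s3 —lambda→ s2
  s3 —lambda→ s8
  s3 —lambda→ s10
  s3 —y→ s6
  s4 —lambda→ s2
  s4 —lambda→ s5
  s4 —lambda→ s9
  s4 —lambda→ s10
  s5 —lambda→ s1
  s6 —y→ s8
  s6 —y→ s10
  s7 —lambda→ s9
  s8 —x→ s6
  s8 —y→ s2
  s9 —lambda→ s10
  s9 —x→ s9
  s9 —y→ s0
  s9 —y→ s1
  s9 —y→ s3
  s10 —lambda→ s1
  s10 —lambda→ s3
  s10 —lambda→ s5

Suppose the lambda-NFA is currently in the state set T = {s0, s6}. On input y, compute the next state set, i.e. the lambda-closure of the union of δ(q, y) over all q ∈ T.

s6 on y → {s8, s10}.
No y-transition from s0.
Union after reading y: {s8, s10}.
Now take the lambda-closure:
From s10 via lambda: add s1, s3, s5.
From s3 via lambda: add s2.
From s2 via lambda: add s0.
No new states can be added; the closed set is {s0, s1, s2, s3, s5, s8, s10}.

{s0, s1, s2, s3, s5, s8, s10}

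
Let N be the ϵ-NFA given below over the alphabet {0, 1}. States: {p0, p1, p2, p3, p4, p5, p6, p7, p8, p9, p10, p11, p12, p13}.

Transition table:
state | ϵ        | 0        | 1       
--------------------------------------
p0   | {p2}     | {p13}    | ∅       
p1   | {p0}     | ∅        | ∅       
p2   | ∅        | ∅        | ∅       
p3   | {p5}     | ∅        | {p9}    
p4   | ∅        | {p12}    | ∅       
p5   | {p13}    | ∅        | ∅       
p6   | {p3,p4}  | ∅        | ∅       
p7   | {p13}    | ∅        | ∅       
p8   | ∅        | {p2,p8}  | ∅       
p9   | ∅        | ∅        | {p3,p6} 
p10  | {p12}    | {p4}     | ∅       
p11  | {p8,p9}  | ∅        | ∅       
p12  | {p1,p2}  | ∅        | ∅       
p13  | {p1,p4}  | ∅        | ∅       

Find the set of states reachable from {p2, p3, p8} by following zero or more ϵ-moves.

{p0, p1, p2, p3, p4, p5, p8, p13}

Start with {p2, p3, p8}.
From p3 via ϵ: add p5.
From p5 via ϵ: add p13.
From p13 via ϵ: add p1, p4.
From p1 via ϵ: add p0.
No new states can be added; the closed set is {p0, p1, p2, p3, p4, p5, p8, p13}.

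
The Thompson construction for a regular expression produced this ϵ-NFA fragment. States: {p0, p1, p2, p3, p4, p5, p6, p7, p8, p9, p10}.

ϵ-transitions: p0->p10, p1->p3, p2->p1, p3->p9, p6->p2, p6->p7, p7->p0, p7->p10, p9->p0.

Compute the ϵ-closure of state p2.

{p0, p1, p2, p3, p9, p10}

Start with {p2}.
From p2 via ϵ: add p1.
From p1 via ϵ: add p3.
From p3 via ϵ: add p9.
From p9 via ϵ: add p0.
From p0 via ϵ: add p10.
No new states can be added; the closed set is {p0, p1, p2, p3, p9, p10}.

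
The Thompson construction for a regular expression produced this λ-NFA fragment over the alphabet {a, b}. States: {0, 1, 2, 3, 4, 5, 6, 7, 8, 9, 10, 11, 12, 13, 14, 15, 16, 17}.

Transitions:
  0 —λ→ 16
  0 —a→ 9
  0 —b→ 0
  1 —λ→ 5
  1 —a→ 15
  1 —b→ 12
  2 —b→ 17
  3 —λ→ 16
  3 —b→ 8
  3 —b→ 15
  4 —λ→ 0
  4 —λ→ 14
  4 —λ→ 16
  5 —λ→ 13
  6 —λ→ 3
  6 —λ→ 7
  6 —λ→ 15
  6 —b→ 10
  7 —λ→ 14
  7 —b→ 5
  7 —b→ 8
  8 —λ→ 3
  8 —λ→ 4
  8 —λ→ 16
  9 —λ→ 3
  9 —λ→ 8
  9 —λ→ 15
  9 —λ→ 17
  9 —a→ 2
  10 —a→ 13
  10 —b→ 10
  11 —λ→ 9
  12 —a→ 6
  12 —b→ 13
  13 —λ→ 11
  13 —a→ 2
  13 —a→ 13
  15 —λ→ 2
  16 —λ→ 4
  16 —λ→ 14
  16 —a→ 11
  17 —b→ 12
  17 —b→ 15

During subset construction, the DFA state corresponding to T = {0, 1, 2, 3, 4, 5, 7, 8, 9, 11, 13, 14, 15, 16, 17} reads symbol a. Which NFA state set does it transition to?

0 on a → {9}.
1 on a → {15}.
9 on a → {2}.
13 on a → {2, 13}.
16 on a → {11}.
No a-transition from 2, 3, 4, 5, 7, 8, 11, 14, 15, 17.
Union after reading a: {2, 9, 11, 13, 15}.
Now take the λ-closure:
From 9 via λ: add 3, 8, 17.
From 3 via λ: add 16.
From 8 via λ: add 4.
From 4 via λ: add 0, 14.
No new states can be added; the closed set is {0, 2, 3, 4, 8, 9, 11, 13, 14, 15, 16, 17}.

{0, 2, 3, 4, 8, 9, 11, 13, 14, 15, 16, 17}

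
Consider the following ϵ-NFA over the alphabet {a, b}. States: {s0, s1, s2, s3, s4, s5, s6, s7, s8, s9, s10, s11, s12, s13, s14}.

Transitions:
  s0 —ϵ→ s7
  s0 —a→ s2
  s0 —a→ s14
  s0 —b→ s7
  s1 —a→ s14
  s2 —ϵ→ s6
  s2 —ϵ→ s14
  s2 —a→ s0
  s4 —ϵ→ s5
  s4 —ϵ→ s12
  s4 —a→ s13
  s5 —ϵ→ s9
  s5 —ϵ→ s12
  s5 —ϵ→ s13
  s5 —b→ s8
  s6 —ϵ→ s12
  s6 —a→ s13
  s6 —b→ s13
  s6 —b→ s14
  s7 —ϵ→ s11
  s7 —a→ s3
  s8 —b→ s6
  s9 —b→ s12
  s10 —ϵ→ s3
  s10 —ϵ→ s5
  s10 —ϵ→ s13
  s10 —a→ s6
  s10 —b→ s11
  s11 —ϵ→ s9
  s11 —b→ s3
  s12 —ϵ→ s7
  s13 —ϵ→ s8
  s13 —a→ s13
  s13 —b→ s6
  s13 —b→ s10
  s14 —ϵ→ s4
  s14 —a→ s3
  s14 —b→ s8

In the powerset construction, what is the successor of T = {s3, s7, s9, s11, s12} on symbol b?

{s3, s7, s9, s11, s12}

s9 on b → {s12}.
s11 on b → {s3}.
No b-transition from s3, s7, s12.
Union after reading b: {s3, s12}.
Now take the ϵ-closure:
From s12 via ϵ: add s7.
From s7 via ϵ: add s11.
From s11 via ϵ: add s9.
No new states can be added; the closed set is {s3, s7, s9, s11, s12}.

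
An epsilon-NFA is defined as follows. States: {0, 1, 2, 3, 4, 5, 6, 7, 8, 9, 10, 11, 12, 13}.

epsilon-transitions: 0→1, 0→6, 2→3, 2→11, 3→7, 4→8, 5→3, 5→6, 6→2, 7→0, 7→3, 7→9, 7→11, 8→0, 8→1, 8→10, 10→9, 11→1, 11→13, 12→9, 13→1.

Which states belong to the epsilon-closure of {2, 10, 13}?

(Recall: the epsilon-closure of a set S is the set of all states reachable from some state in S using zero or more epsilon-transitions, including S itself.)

{0, 1, 2, 3, 6, 7, 9, 10, 11, 13}

Start with {2, 10, 13}.
From 2 via epsilon: add 3, 11.
From 10 via epsilon: add 9.
From 13 via epsilon: add 1.
From 3 via epsilon: add 7.
From 7 via epsilon: add 0.
From 0 via epsilon: add 6.
No new states can be added; the closed set is {0, 1, 2, 3, 6, 7, 9, 10, 11, 13}.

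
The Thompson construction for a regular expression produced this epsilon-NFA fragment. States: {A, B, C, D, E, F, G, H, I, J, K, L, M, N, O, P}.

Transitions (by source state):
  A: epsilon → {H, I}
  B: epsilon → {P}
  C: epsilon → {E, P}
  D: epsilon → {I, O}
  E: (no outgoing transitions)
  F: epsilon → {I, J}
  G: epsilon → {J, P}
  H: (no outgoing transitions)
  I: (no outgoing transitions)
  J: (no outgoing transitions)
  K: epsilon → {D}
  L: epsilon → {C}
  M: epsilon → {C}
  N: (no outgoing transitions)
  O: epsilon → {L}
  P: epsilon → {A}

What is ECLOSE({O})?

Start with {O}.
From O via epsilon: add L.
From L via epsilon: add C.
From C via epsilon: add E, P.
From P via epsilon: add A.
From A via epsilon: add H, I.
No new states can be added; the closed set is {A, C, E, H, I, L, O, P}.

{A, C, E, H, I, L, O, P}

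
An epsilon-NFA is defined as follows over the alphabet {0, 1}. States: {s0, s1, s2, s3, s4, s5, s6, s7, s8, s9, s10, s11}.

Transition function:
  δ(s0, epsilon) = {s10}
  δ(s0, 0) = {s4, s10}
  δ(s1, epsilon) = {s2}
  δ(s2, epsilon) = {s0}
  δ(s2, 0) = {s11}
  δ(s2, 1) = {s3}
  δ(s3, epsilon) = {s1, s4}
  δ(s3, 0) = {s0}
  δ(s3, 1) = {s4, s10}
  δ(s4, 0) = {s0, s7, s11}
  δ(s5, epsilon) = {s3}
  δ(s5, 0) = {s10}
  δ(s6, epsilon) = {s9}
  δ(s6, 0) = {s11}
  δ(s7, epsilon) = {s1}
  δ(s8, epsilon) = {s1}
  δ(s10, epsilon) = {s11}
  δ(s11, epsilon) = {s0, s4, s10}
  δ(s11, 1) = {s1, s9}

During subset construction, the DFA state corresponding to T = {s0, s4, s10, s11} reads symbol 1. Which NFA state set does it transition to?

s11 on 1 → {s1, s9}.
No 1-transition from s0, s4, s10.
Union after reading 1: {s1, s9}.
Now take the epsilon-closure:
From s1 via epsilon: add s2.
From s2 via epsilon: add s0.
From s0 via epsilon: add s10.
From s10 via epsilon: add s11.
From s11 via epsilon: add s4.
No new states can be added; the closed set is {s0, s1, s2, s4, s9, s10, s11}.

{s0, s1, s2, s4, s9, s10, s11}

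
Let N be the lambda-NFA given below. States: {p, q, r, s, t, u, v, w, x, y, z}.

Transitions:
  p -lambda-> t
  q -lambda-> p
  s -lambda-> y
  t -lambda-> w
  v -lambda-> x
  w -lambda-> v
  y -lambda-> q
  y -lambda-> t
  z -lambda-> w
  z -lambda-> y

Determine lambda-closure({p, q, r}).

Start with {p, q, r}.
From p via lambda: add t.
From t via lambda: add w.
From w via lambda: add v.
From v via lambda: add x.
No new states can be added; the closed set is {p, q, r, t, v, w, x}.

{p, q, r, t, v, w, x}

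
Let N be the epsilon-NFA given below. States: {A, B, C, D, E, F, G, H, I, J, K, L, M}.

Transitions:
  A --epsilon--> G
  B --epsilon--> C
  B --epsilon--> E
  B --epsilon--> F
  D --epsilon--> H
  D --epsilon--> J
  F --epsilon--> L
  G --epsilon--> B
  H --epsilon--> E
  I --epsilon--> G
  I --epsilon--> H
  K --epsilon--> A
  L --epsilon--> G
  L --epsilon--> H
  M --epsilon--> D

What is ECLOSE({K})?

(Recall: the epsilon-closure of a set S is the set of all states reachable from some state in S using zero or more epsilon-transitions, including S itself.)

{A, B, C, E, F, G, H, K, L}

Start with {K}.
From K via epsilon: add A.
From A via epsilon: add G.
From G via epsilon: add B.
From B via epsilon: add C, E, F.
From F via epsilon: add L.
From L via epsilon: add H.
No new states can be added; the closed set is {A, B, C, E, F, G, H, K, L}.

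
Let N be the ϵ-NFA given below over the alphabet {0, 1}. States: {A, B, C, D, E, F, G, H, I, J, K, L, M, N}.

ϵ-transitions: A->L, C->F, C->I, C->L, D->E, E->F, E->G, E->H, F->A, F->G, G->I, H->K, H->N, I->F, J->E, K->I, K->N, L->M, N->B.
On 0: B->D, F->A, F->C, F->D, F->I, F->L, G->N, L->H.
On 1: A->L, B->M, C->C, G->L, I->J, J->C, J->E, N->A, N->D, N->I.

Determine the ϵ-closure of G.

Start with {G}.
From G via ϵ: add I.
From I via ϵ: add F.
From F via ϵ: add A.
From A via ϵ: add L.
From L via ϵ: add M.
No new states can be added; the closed set is {A, F, G, I, L, M}.

{A, F, G, I, L, M}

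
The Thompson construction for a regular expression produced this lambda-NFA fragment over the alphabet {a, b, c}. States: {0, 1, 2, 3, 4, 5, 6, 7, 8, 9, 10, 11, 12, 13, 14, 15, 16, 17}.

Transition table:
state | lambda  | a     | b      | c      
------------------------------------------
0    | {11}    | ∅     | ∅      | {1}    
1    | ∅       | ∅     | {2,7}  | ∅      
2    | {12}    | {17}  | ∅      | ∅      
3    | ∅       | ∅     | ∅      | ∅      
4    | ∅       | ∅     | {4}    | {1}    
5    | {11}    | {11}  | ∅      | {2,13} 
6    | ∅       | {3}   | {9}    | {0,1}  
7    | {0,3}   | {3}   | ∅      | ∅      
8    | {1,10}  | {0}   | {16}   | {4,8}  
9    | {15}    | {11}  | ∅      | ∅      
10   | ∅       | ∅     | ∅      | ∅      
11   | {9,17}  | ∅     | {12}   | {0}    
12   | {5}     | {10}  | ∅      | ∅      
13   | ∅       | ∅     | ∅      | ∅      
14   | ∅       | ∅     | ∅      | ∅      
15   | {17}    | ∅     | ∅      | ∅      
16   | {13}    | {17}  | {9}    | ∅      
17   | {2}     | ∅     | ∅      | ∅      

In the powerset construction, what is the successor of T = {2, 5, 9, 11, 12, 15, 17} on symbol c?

5 on c → {2, 13}.
11 on c → {0}.
No c-transition from 2, 9, 12, 15, 17.
Union after reading c: {0, 2, 13}.
Now take the lambda-closure:
From 0 via lambda: add 11.
From 2 via lambda: add 12.
From 11 via lambda: add 9, 17.
From 12 via lambda: add 5.
From 9 via lambda: add 15.
No new states can be added; the closed set is {0, 2, 5, 9, 11, 12, 13, 15, 17}.

{0, 2, 5, 9, 11, 12, 13, 15, 17}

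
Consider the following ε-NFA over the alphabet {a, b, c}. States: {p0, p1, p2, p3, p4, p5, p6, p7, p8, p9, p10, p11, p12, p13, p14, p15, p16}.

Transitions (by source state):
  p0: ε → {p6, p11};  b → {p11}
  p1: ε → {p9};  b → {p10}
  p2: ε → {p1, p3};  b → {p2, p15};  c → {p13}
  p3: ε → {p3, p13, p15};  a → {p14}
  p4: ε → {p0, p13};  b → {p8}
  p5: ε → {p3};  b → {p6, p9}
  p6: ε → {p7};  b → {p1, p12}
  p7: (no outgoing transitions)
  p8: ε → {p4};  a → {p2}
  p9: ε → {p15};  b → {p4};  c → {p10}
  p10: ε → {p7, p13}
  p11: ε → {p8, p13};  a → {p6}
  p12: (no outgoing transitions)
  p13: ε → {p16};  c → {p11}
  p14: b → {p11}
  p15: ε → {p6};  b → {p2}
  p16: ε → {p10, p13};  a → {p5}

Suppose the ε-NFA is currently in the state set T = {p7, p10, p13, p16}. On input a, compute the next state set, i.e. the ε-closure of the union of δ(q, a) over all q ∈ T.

{p3, p5, p6, p7, p10, p13, p15, p16}

p16 on a → {p5}.
No a-transition from p7, p10, p13.
Union after reading a: {p5}.
Now take the ε-closure:
From p5 via ε: add p3.
From p3 via ε: add p13, p15.
From p13 via ε: add p16.
From p15 via ε: add p6.
From p6 via ε: add p7.
From p16 via ε: add p10.
No new states can be added; the closed set is {p3, p5, p6, p7, p10, p13, p15, p16}.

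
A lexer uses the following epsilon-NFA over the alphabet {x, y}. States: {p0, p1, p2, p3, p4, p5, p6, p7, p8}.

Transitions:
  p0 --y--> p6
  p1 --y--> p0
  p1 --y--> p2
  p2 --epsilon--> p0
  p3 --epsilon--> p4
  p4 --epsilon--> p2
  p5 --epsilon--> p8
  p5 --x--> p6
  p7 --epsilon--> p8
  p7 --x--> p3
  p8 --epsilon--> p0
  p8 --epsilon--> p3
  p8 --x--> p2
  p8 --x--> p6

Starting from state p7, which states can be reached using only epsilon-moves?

Start with {p7}.
From p7 via epsilon: add p8.
From p8 via epsilon: add p0, p3.
From p3 via epsilon: add p4.
From p4 via epsilon: add p2.
No new states can be added; the closed set is {p0, p2, p3, p4, p7, p8}.

{p0, p2, p3, p4, p7, p8}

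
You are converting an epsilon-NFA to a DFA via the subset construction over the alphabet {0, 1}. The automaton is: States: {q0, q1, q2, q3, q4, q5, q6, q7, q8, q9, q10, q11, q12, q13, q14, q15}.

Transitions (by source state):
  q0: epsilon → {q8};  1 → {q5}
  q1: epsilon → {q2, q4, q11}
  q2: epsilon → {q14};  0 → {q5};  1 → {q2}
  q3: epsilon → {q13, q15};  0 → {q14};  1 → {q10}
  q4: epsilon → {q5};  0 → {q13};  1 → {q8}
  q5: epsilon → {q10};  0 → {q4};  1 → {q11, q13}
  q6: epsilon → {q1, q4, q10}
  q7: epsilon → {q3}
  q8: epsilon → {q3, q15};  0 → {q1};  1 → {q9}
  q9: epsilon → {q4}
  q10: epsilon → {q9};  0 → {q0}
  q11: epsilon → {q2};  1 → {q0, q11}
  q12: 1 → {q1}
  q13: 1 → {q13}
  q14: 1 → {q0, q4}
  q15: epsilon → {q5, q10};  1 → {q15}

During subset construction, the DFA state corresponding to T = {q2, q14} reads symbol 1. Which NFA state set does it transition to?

q2 on 1 → {q2}.
q14 on 1 → {q0, q4}.
Union after reading 1: {q0, q2, q4}.
Now take the epsilon-closure:
From q0 via epsilon: add q8.
From q2 via epsilon: add q14.
From q4 via epsilon: add q5.
From q5 via epsilon: add q10.
From q8 via epsilon: add q3, q15.
From q3 via epsilon: add q13.
From q10 via epsilon: add q9.
No new states can be added; the closed set is {q0, q2, q3, q4, q5, q8, q9, q10, q13, q14, q15}.

{q0, q2, q3, q4, q5, q8, q9, q10, q13, q14, q15}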